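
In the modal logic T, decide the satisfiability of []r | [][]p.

Satisfiable

1. []r | [][]p, w0
2. [][]p, w0
3. []p, w0
4. p, w0
Accessibility: w0Rw0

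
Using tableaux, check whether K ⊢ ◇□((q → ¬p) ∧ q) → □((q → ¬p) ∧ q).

Invalid (countermodel exists)

Tableau for the negation ¬(◇□((q → ¬p) ∧ q) → □((q → ¬p) ∧ q)):
1. ¬(◇□((q → ¬p) ∧ q) → □((q → ¬p) ∧ q)), w0
2. ◇□((q → ¬p) ∧ q), w0   [¬→-rule on 1]
3. ¬□((q → ¬p) ∧ q), w0   [¬→-rule on 1]
4. □((q → ¬p) ∧ q), w1   [◇-rule on 2: fresh world w1, w0Rw1]
5. ¬((q → ¬p) ∧ q), w2   [¬□-rule on 3: fresh world w2, w0Rw2]
6. ¬q, w2   [¬∧-rule on 5 (branches; this branch)]
Accessibility: w0Rw1, w0Rw2
The negation has an open branch (countermodel exists).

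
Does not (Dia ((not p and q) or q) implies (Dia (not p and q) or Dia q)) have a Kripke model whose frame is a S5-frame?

No, unsatisfiable

1. not (Dia ((not p and q) or q) implies (Dia (not p and q) or Dia q)), 0
2. Dia ((not p and q) or q), 0
3. not (Dia (not p and q) or Dia q), 0
4. not Dia (not p and q), 0
5. not Dia q, 0
6. not (not p and q), 0
7. not q, 0
8. (not p and q) or q, 1
9. not (not p and q), 1
10. not q, 1
11. not p and q, 1
12. not p, 1
13. q, 1
Accessibility: 0R0, 0R1, 1R0, 1R1
Branch closes: q and not q both at 1.
(One branch shown.) All branches close.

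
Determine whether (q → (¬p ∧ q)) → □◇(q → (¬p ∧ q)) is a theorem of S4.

Invalid (countermodel exists)

Tableau for the negation ¬((q → (¬p ∧ q)) → □◇(q → (¬p ∧ q))):
1. ¬((q → (¬p ∧ q)) → □◇(q → (¬p ∧ q))), u
2. q → (¬p ∧ q), u   [¬→-rule on 1]
3. ¬□◇(q → (¬p ∧ q)), u   [¬→-rule on 1]
4. ¬p ∧ q, u   [→-rule on 2 (branches; this branch)]
5. ¬p, u   [∧-rule on 4]
6. q, u   [∧-rule on 4]
7. ¬◇(q → (¬p ∧ q)), v   [¬□-rule on 3: fresh world v, uRv]
8. ¬(q → (¬p ∧ q)), v   [¬◇-rule on 7 via vRv]
9. q, v   [¬→-rule on 8]
10. ¬(¬p ∧ q), v   [¬→-rule on 8]
11. p, v   [¬∧-rule on 10 (branches; this branch)]
Accessibility: uRu, uRv, vRv
The negation has an open branch (countermodel exists).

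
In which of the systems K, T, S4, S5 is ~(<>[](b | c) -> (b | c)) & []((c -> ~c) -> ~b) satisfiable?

S4-tableau for the formula:
1. ~(<>[](b | c) -> (b | c)) & []((c -> ~c) -> ~b), 0
2. ~(<>[](b | c) -> (b | c)), 0
3. []((c -> ~c) -> ~b), 0
4. <>[](b | c), 0
5. ~(b | c), 0
6. ~b, 0
7. ~c, 0
8. (c -> ~c) -> ~b, 0
9. [](b | c), 1
10. (c -> ~c) -> ~b, 1
11. b | c, 1
12. ~b, 1
13. c, 1
Accessibility: 0R0, 0R1, 1R1
Complete open branch: satisfiable in S4, hence also in K, T (this S4-model is also a K-model and a T-model).
S5-tableau for the formula:
1. ~(<>[](b | c) -> (b | c)) & []((c -> ~c) -> ~b), 0
2. ~(<>[](b | c) -> (b | c)), 0
3. []((c -> ~c) -> ~b), 0
4. <>[](b | c), 0
5. ~(b | c), 0
6. ~b, 0
7. ~c, 0
8. (c -> ~c) -> ~b, 0
9. [](b | c), 1
10. (c -> ~c) -> ~b, 1
11. b | c, 0
12. b | c, 1
13. ~(c -> ~c), 1
14. c, 1
15. c, 0
Accessibility: 0R0, 0R1, 1R0, 1R1
Branch closes: c and ~c both at 0.
Every branch closes (one shown): unsatisfiable in S5.

K, T, S4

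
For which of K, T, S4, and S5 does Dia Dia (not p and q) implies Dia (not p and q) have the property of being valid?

S4, S5

S4-tableau for the negation not (Dia Dia (not p and q) implies Dia (not p and q)):
1. not (Dia Dia (not p and q) implies Dia (not p and q)), 0
2. Dia Dia (not p and q), 0   [neg-implies-rule on 1]
3. not Dia (not p and q), 0   [neg-implies-rule on 1]
4. not (not p and q), 0   [neg-Dia-rule on 3 via 0R0]
5. not q, 0   [neg-and-rule on 4 (branches; this branch)]
6. Dia (not p and q), 1   [Dia-rule on 2: fresh world 1, 0R1]
7. not (not p and q), 1   [neg-Dia-rule on 3 via 0R1]
8. not q, 1   [neg-and-rule on 7 (branches; this branch)]
9. not p and q, 2   [Dia-rule on 6: fresh world 2, 1R2]
10. not p, 2   [and-rule on 9]
11. q, 2   [and-rule on 9]
12. not (not p and q), 2   [neg-Dia-rule on 3 via 0R2]
13. not q, 2   [neg-and-rule on 12 (branches; this branch)]
Accessibility: 0R0, 0R1, 0R2, 1R1, 1R2, 2R2
Branch closes: q and not q both at 2.
Every branch closes (one shown): valid in S4, hence also in S5 (every theorem of S4 is a theorem of S5).
T-tableau for the negation not (Dia Dia (not p and q) implies Dia (not p and q)):
1. not (Dia Dia (not p and q) implies Dia (not p and q)), 0
2. Dia Dia (not p and q), 0   [neg-implies-rule on 1]
3. not Dia (not p and q), 0   [neg-implies-rule on 1]
4. not (not p and q), 0   [neg-Dia-rule on 3 via 0R0]
5. not q, 0   [neg-and-rule on 4 (branches; this branch)]
6. Dia (not p and q), 1   [Dia-rule on 2: fresh world 1, 0R1]
7. not (not p and q), 1   [neg-Dia-rule on 3 via 0R1]
8. not q, 1   [neg-and-rule on 7 (branches; this branch)]
9. not p and q, 2   [Dia-rule on 6: fresh world 2, 1R2]
10. not p, 2   [and-rule on 9]
11. q, 2   [and-rule on 9]
Accessibility: 0R0, 0R1, 1R1, 1R2, 2R2
Complete open branch: countermodel on a T-frame, so not valid in T, nor in K (the same frame is also a K-frame).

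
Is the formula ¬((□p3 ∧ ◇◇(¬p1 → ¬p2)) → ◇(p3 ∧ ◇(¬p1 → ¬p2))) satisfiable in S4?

1. ¬((□p3 ∧ ◇◇(¬p1 → ¬p2)) → ◇(p3 ∧ ◇(¬p1 → ¬p2))), 0
2. □p3 ∧ ◇◇(¬p1 → ¬p2), 0   [¬→-rule on 1]
3. ¬◇(p3 ∧ ◇(¬p1 → ¬p2)), 0   [¬→-rule on 1]
4. □p3, 0   [∧-rule on 2]
5. ◇◇(¬p1 → ¬p2), 0   [∧-rule on 2]
6. ¬(p3 ∧ ◇(¬p1 → ¬p2)), 0   [¬◇-rule on 3 via 0R0]
7. p3, 0   [□-rule on 4 via 0R0]
8. ¬◇(¬p1 → ¬p2), 0   [¬∧-rule on 6 (branches; this branch)]
9. ¬(¬p1 → ¬p2), 0   [¬◇-rule on 8 via 0R0]
10. ¬p1, 0   [¬→-rule on 9]
11. p2, 0   [¬→-rule on 9]
12. ◇(¬p1 → ¬p2), 1   [◇-rule on 5: fresh world 1, 0R1]
13. ¬(p3 ∧ ◇(¬p1 → ¬p2)), 1   [¬◇-rule on 3 via 0R1]
14. p3, 1   [□-rule on 4 via 0R1]
15. ¬(¬p1 → ¬p2), 1   [¬◇-rule on 8 via 0R1]
16. ¬p1, 1   [¬→-rule on 15]
17. p2, 1   [¬→-rule on 15]
18. ¬◇(¬p1 → ¬p2), 1   [¬∧-rule on 13 (branches; this branch)]
19. ¬p1 → ¬p2, 2   [◇-rule on 12: fresh world 2, 1R2]
20. ¬(p3 ∧ ◇(¬p1 → ¬p2)), 2   [¬◇-rule on 3 via 0R2]
21. p3, 2   [□-rule on 4 via 0R2]
22. ¬(¬p1 → ¬p2), 2   [¬◇-rule on 8 via 0R2]
23. ¬p1, 2   [¬→-rule on 22]
24. p2, 2   [¬→-rule on 22]
25. ¬p2, 2   [→-rule on 19 (branches; this branch)]
Accessibility: 0R0, 0R1, 0R2, 1R1, 1R2, 2R2
Branch closes: p2 and ¬p2 both at 2.
All branches of the tableau close; one closing branch shown above.

Unsatisfiable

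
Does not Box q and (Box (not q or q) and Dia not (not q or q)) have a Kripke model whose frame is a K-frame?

Unsatisfiable

1. not Box q and (Box (not q or q) and Dia not (not q or q)), u
2. not Box q, u
3. Box (not q or q) and Dia not (not q or q), u
4. Box (not q or q), u
5. Dia not (not q or q), u
6. not q, v
7. not q or q, v
8. not (not q or q), w
9. q, w
10. not q, w
Accessibility: uRv, uRw
Branch closes: q and not q both at w.
Every branch closes; the branch above is one of them.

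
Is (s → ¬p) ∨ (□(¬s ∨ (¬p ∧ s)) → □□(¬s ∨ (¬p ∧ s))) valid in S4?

Valid

Tableau for the negation ¬((s → ¬p) ∨ (□(¬s ∨ (¬p ∧ s)) → □□(¬s ∨ (¬p ∧ s)))):
1. ¬((s → ¬p) ∨ (□(¬s ∨ (¬p ∧ s)) → □□(¬s ∨ (¬p ∧ s)))), 0
2. ¬(s → ¬p), 0   [¬∨-rule on 1]
3. ¬(□(¬s ∨ (¬p ∧ s)) → □□(¬s ∨ (¬p ∧ s))), 0   [¬∨-rule on 1]
4. s, 0   [¬→-rule on 2]
5. p, 0   [¬→-rule on 2]
6. □(¬s ∨ (¬p ∧ s)), 0   [¬→-rule on 3]
7. ¬□□(¬s ∨ (¬p ∧ s)), 0   [¬→-rule on 3]
8. ¬s ∨ (¬p ∧ s), 0   [□-rule on 6 via 0R0]
9. ¬p ∧ s, 0   [∨-rule on 8 (branches; this branch)]
10. ¬p, 0   [∧-rule on 9]
Accessibility: 0R0
Branch closes: p and ¬p both at 0.
Every branch of the negation's tableau closes; the branch above is one of them.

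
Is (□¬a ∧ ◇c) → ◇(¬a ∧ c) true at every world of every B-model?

Yes, valid

Tableau for the negation ¬((□¬a ∧ ◇c) → ◇(¬a ∧ c)):
1. ¬((□¬a ∧ ◇c) → ◇(¬a ∧ c)), 0
2. □¬a ∧ ◇c, 0
3. ¬◇(¬a ∧ c), 0
4. □¬a, 0
5. ◇c, 0
6. ¬(¬a ∧ c), 0
7. ¬a, 0
8. ¬c, 0
9. c, 1
10. ¬(¬a ∧ c), 1
11. ¬a, 1
12. ¬c, 1
Accessibility: 0R0, 0R1, 1R0, 1R1
Branch closes: c and ¬c both at 1.
All branches of the negation close; one closing branch shown above.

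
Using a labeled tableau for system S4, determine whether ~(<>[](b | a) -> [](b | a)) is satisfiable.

Satisfiable

1. ~(<>[](b | a) -> [](b | a)), w0
2. <>[](b | a), w0   [~->-rule on 1]
3. ~[](b | a), w0   [~->-rule on 1]
4. [](b | a), w1   [<>-rule on 2: fresh world w1, w0Rw1]
5. b | a, w1   [[]-rule on 4 via w1Rw1]
6. a, w1   [|-rule on 5 (branches; this branch)]
7. ~(b | a), w2   [~[]-rule on 3: fresh world w2, w0Rw2]
8. ~b, w2   [~|-rule on 7]
9. ~a, w2   [~|-rule on 7]
Accessibility: w0Rw0, w0Rw1, w0Rw2, w1Rw1, w2Rw2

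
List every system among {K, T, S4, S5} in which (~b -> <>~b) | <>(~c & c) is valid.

T, S4, S5

T-tableau for the negation ~((~b -> <>~b) | <>(~c & c)):
1. ~((~b -> <>~b) | <>(~c & c)), u
2. ~(~b -> <>~b), u
3. ~<>(~c & c), u
4. ~b, u
5. ~<>~b, u
6. ~(~c & c), u
7. b, u
Accessibility: uRu
Branch closes: b and ~b both at u.
Every branch closes (one shown): valid in T, hence also in S4, S5 (every theorem of T is a theorem of S4 and S5).
K-tableau for the negation ~((~b -> <>~b) | <>(~c & c)):
1. ~((~b -> <>~b) | <>(~c & c)), u
2. ~(~b -> <>~b), u
3. ~<>(~c & c), u
4. ~b, u
5. ~<>~b, u
Complete open branch: countermodel on a K-frame, so not valid in K.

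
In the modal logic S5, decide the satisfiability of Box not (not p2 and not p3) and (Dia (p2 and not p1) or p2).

1. Box not (not p2 and not p3) and (Dia (p2 and not p1) or p2), w0
2. Box not (not p2 and not p3), w0   [and-rule on 1]
3. Dia (p2 and not p1) or p2, w0   [and-rule on 1]
4. not (not p2 and not p3), w0   [Box-rule on 2 via w0Rw0]
5. p2, w0   [or-rule on 3 (branches; this branch)]
6. p3, w0   [neg-and-rule on 4 (branches; this branch)]
Accessibility: w0Rw0

Satisfiable (open branch found)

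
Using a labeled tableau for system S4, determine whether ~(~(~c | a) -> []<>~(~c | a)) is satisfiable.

1. ~(~(~c | a) -> []<>~(~c | a)), 0
2. ~(~c | a), 0
3. ~[]<>~(~c | a), 0
4. c, 0
5. ~a, 0
6. ~<>~(~c | a), 1
7. ~c | a, 1
8. a, 1
Accessibility: 0R0, 0R1, 1R1

Yes, satisfiable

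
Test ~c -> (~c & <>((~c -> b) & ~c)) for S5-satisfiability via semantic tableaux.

1. ~c -> (~c & <>((~c -> b) & ~c)), 0
2. ~c & <>((~c -> b) & ~c), 0
3. ~c, 0
4. <>((~c -> b) & ~c), 0
5. (~c -> b) & ~c, 1
6. ~c -> b, 1
7. ~c, 1
8. b, 1
Accessibility: 0R0, 0R1, 1R0, 1R1

Yes, satisfiable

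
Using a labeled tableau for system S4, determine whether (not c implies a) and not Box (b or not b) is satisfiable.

1. (not c implies a) and not Box (b or not b), w0
2. not c implies a, w0
3. not Box (b or not b), w0
4. a, w0
5. not (b or not b), w1
6. not b, w1
7. b, w1
Accessibility: w0Rw0, w0Rw1, w1Rw1
Branch closes: b and not b both at w1.
Every branch closes; the branch above is one of them.

No, unsatisfiable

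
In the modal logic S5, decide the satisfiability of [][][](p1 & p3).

Yes, satisfiable

1. [][][](p1 & p3), 0
2. [][](p1 & p3), 0   [[]-rule on 1 via 0R0]
3. [](p1 & p3), 0   [[]-rule on 2 via 0R0]
4. p1 & p3, 0   [[]-rule on 3 via 0R0]
5. p1, 0   [&-rule on 4]
6. p3, 0   [&-rule on 4]
Accessibility: 0R0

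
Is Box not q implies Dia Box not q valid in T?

Valid

Tableau for the negation not (Box not q implies Dia Box not q):
1. not (Box not q implies Dia Box not q), w0
2. Box not q, w0
3. not Dia Box not q, w0
4. not q, w0
5. not Box not q, w0
6. q, w1
7. not q, w1
Accessibility: w0Rw0, w0Rw1, w1Rw1
Branch closes: q and not q both at w1.
Every branch of the negation's tableau closes; the branch above is one of them.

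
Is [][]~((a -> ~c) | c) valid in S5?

Tableau for the negation ~[][]~((a -> ~c) | c):
1. ~[][]~((a -> ~c) | c), u
2. ~[]~((a -> ~c) | c), v   [~[]-rule on 1: fresh world v, uRv]
3. (a -> ~c) | c, w   [~[]-rule on 2: fresh world w, vRw]
4. c, w   [|-rule on 3 (branches; this branch)]
Accessibility: uRu, uRv, uRw, vRu, vRv, vRw, wRu, wRv, wRw
The negation has an open branch (countermodel exists).

No, not valid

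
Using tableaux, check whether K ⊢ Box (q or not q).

Tableau for the negation not Box (q or not q):
1. not Box (q or not q), w0
2. not (q or not q), w1
3. not q, w1
4. q, w1
Accessibility: w0Rw1
Branch closes: q and not q both at w1.
All branches of the negation close; one closing branch shown above.

Yes, valid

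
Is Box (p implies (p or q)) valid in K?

Tableau for the negation not Box (p implies (p or q)):
1. not Box (p implies (p or q)), 0
2. not (p implies (p or q)), 1
3. p, 1
4. not (p or q), 1
5. not p, 1
6. not q, 1
Accessibility: 0R1
Branch closes: p and not p both at 1.
Every branch of the negation's tableau closes; the branch above is one of them.

Valid in K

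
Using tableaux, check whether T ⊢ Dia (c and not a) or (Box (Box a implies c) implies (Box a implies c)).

Tableau for the negation not (Dia (c and not a) or (Box (Box a implies c) implies (Box a implies c))):
1. not (Dia (c and not a) or (Box (Box a implies c) implies (Box a implies c))), 0
2. not Dia (c and not a), 0
3. not (Box (Box a implies c) implies (Box a implies c)), 0
4. Box (Box a implies c), 0
5. not (Box a implies c), 0
6. Box a, 0
7. not c, 0
8. not (c and not a), 0
9. Box a implies c, 0
10. a, 0
11. not Box a, 0
12. not a, 1
13. not (c and not a), 1
14. Box a implies c, 1
15. a, 1
Accessibility: 0R0, 0R1, 1R1
Branch closes: a and not a both at 1.
Every branch of the negation's tableau closes; the branch above is one of them.

Valid in T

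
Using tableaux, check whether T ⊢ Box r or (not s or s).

Valid

Tableau for the negation not (Box r or (not s or s)):
1. not (Box r or (not s or s)), w0
2. not Box r, w0
3. not (not s or s), w0
4. s, w0
5. not s, w0
Accessibility: w0Rw0
Branch closes: s and not s both at w0.
All branches of the negation close; one closing branch shown above.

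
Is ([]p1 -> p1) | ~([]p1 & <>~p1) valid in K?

Yes, valid

Tableau for the negation ~(([]p1 -> p1) | ~([]p1 & <>~p1)):
1. ~(([]p1 -> p1) | ~([]p1 & <>~p1)), w0
2. ~([]p1 -> p1), w0   [~|-rule on 1]
3. []p1 & <>~p1, w0   [~|-rule on 1]
4. []p1, w0   [~->-rule on 2]
5. ~p1, w0   [~->-rule on 2]
6. <>~p1, w0   [&-rule on 3]
7. ~p1, w1   [<>-rule on 6: fresh world w1, w0Rw1]
8. p1, w1   [[]-rule on 4 via w0Rw1]
Accessibility: w0Rw1
Branch closes: p1 and ~p1 both at w1.
All branches of the negation close; one closing branch shown above.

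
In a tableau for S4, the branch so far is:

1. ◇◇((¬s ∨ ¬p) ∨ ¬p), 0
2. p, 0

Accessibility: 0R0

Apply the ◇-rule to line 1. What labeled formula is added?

a fresh world 1 with 0R1, and ◇((¬s ∨ ¬p) ∨ ¬p) at 1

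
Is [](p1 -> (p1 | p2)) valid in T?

Tableau for the negation ~[](p1 -> (p1 | p2)):
1. ~[](p1 -> (p1 | p2)), w0
2. ~(p1 -> (p1 | p2)), w1
3. p1, w1
4. ~(p1 | p2), w1
5. ~p1, w1
6. ~p2, w1
Accessibility: w0Rw0, w0Rw1, w1Rw1
Branch closes: p1 and ~p1 both at w1.
Every branch of the negation's tableau closes; the branch above is one of them.

Valid in T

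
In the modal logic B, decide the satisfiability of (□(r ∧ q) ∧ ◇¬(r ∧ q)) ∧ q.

Unsatisfiable

1. (□(r ∧ q) ∧ ◇¬(r ∧ q)) ∧ q, 0
2. □(r ∧ q) ∧ ◇¬(r ∧ q), 0
3. q, 0
4. □(r ∧ q), 0
5. ◇¬(r ∧ q), 0
6. r ∧ q, 0
7. r, 0
8. ¬(r ∧ q), 1
9. r ∧ q, 1
10. r, 1
11. q, 1
12. ¬q, 1
Accessibility: 0R0, 0R1, 1R0, 1R1
Branch closes: q and ¬q both at 1.
All branches of the tableau close; one closing branch shown above.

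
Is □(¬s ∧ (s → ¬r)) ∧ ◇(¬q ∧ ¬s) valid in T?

Tableau for the negation ¬(□(¬s ∧ (s → ¬r)) ∧ ◇(¬q ∧ ¬s)):
1. ¬(□(¬s ∧ (s → ¬r)) ∧ ◇(¬q ∧ ¬s)), 0
2. ¬◇(¬q ∧ ¬s), 0
3. ¬(¬q ∧ ¬s), 0
4. s, 0
Accessibility: 0R0
The negation has an open branch (countermodel exists).

Not valid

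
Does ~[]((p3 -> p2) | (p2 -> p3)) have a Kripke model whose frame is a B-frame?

1. ~[]((p3 -> p2) | (p2 -> p3)), 0
2. ~((p3 -> p2) | (p2 -> p3)), 1
3. ~(p3 -> p2), 1
4. ~(p2 -> p3), 1
5. p3, 1
6. ~p2, 1
7. p2, 1
8. ~p3, 1
Accessibility: 0R0, 0R1, 1R0, 1R1
Branch closes: p2 and ~p2 both at 1.
Every branch closes; the branch above is one of them.

No, unsatisfiable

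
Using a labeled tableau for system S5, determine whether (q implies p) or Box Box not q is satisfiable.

1. (q implies p) or Box Box not q, 0
2. Box Box not q, 0   [or-rule on 1 (branches; this branch)]
3. Box not q, 0   [Box-rule on 2 via 0R0]
4. not q, 0   [Box-rule on 3 via 0R0]
Accessibility: 0R0

Yes, satisfiable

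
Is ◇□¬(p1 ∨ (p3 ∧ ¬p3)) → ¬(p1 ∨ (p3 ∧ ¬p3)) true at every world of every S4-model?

Tableau for the negation ¬(◇□¬(p1 ∨ (p3 ∧ ¬p3)) → ¬(p1 ∨ (p3 ∧ ¬p3))):
1. ¬(◇□¬(p1 ∨ (p3 ∧ ¬p3)) → ¬(p1 ∨ (p3 ∧ ¬p3))), u
2. ◇□¬(p1 ∨ (p3 ∧ ¬p3)), u
3. p1 ∨ (p3 ∧ ¬p3), u
4. p1, u
5. □¬(p1 ∨ (p3 ∧ ¬p3)), v
6. ¬(p1 ∨ (p3 ∧ ¬p3)), v
7. ¬p1, v
8. ¬(p3 ∧ ¬p3), v
9. p3, v
Accessibility: uRu, uRv, vRv
The negation has an open branch (countermodel exists).

Not valid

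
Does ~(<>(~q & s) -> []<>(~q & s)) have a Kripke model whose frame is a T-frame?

1. ~(<>(~q & s) -> []<>(~q & s)), w0
2. <>(~q & s), w0
3. ~[]<>(~q & s), w0
4. ~q & s, w1
5. ~q, w1
6. s, w1
7. ~<>(~q & s), w2
8. ~(~q & s), w2
9. ~s, w2
Accessibility: w0Rw0, w0Rw1, w0Rw2, w1Rw1, w2Rw2

Satisfiable (open branch found)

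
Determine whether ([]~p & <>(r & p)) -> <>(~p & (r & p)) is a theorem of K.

Tableau for the negation ~(([]~p & <>(r & p)) -> <>(~p & (r & p))):
1. ~(([]~p & <>(r & p)) -> <>(~p & (r & p))), 0
2. []~p & <>(r & p), 0   [~->-rule on 1]
3. ~<>(~p & (r & p)), 0   [~->-rule on 1]
4. []~p, 0   [&-rule on 2]
5. <>(r & p), 0   [&-rule on 2]
6. r & p, 1   [<>-rule on 5: fresh world 1, 0R1]
7. r, 1   [&-rule on 6]
8. p, 1   [&-rule on 6]
9. ~(~p & (r & p)), 1   [~<>-rule on 3 via 0R1]
10. ~p, 1   [[]-rule on 4 via 0R1]
Accessibility: 0R1
Branch closes: p and ~p both at 1.
All branches of the negation close; one closing branch shown above.

Yes, valid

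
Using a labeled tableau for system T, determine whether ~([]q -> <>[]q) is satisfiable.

No, unsatisfiable

1. ~([]q -> <>[]q), u
2. []q, u   [~->-rule on 1]
3. ~<>[]q, u   [~->-rule on 1]
4. q, u   [[]-rule on 2 via uRu]
5. ~[]q, u   [~<>-rule on 3 via uRu]
6. ~q, v   [~[]-rule on 5: fresh world v, uRv]
7. q, v   [[]-rule on 2 via uRv]
Accessibility: uRu, uRv, vRv
Branch closes: q and ~q both at v.
All branches of the tableau close; one closing branch shown above.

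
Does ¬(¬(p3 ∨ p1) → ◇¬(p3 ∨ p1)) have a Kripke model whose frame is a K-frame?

Yes, satisfiable

1. ¬(¬(p3 ∨ p1) → ◇¬(p3 ∨ p1)), u
2. ¬(p3 ∨ p1), u
3. ¬◇¬(p3 ∨ p1), u
4. ¬p3, u
5. ¬p1, u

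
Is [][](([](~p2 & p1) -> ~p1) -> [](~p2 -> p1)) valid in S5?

No, not valid

Tableau for the negation ~[][](([](~p2 & p1) -> ~p1) -> [](~p2 -> p1)):
1. ~[][](([](~p2 & p1) -> ~p1) -> [](~p2 -> p1)), w0
2. ~[](([](~p2 & p1) -> ~p1) -> [](~p2 -> p1)), w1   [~[]-rule on 1: fresh world w1, w0Rw1]
3. ~(([](~p2 & p1) -> ~p1) -> [](~p2 -> p1)), w2   [~[]-rule on 2: fresh world w2, w1Rw2]
4. [](~p2 & p1) -> ~p1, w2   [~->-rule on 3]
5. ~[](~p2 -> p1), w2   [~->-rule on 3]
6. ~p1, w2   [->-rule on 4 (branches; this branch)]
7. ~(~p2 -> p1), w3   [~[]-rule on 5: fresh world w3, w2Rw3]
8. ~p2, w3   [~->-rule on 7]
9. ~p1, w3   [~->-rule on 7]
Accessibility: w0Rw0, w0Rw1, w0Rw2, w0Rw3, w1Rw0, w1Rw1, w1Rw2, w1Rw3, w2Rw0, w2Rw1, w2Rw2, w2Rw3, w3Rw0, w3Rw1, w3Rw2, w3Rw3
The negation has an open branch (countermodel exists).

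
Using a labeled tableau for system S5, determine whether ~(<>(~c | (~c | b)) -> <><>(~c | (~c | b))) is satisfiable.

No, unsatisfiable

1. ~(<>(~c | (~c | b)) -> <><>(~c | (~c | b))), 0
2. <>(~c | (~c | b)), 0
3. ~<><>(~c | (~c | b)), 0
4. ~<>(~c | (~c | b)), 0
5. ~(~c | (~c | b)), 0
6. c, 0
7. ~(~c | b), 0
8. ~b, 0
9. ~c | (~c | b), 1
10. ~<>(~c | (~c | b)), 1
11. ~(~c | (~c | b)), 1
12. c, 1
13. ~(~c | b), 1
14. ~b, 1
15. ~c | b, 1
16. b, 1
Accessibility: 0R0, 0R1, 1R0, 1R1
Branch closes: b and ~b both at 1.
Every branch closes; the branch above is one of them.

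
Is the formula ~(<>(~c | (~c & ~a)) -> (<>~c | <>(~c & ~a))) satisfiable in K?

1. ~(<>(~c | (~c & ~a)) -> (<>~c | <>(~c & ~a))), u
2. <>(~c | (~c & ~a)), u   [~->-rule on 1]
3. ~(<>~c | <>(~c & ~a)), u   [~->-rule on 1]
4. ~<>~c, u   [~|-rule on 3]
5. ~<>(~c & ~a), u   [~|-rule on 3]
6. ~c | (~c & ~a), v   [<>-rule on 2: fresh world v, uRv]
7. c, v   [~<>-rule on 4 via uRv]
8. ~(~c & ~a), v   [~<>-rule on 5 via uRv]
9. ~c & ~a, v   [|-rule on 6 (branches; this branch)]
10. ~c, v   [&-rule on 9]
11. ~a, v   [&-rule on 9]
Accessibility: uRv
Branch closes: c and ~c both at v.
Every branch closes; the branch above is one of them.

Unsatisfiable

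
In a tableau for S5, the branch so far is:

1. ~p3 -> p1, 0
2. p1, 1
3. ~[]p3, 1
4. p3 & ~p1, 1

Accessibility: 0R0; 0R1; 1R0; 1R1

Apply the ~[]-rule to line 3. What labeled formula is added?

a fresh world 2 with 1R2, and ~p3 at 2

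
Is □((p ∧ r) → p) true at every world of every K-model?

Valid

Tableau for the negation ¬□((p ∧ r) → p):
1. ¬□((p ∧ r) → p), w0
2. ¬((p ∧ r) → p), w1
3. p ∧ r, w1
4. ¬p, w1
5. p, w1
6. r, w1
Accessibility: w0Rw1
Branch closes: p and ¬p both at w1.
Every branch of the negation's tableau closes; the branch above is one of them.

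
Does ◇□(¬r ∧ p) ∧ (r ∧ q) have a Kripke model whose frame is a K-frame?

Yes, satisfiable

1. ◇□(¬r ∧ p) ∧ (r ∧ q), u
2. ◇□(¬r ∧ p), u
3. r ∧ q, u
4. r, u
5. q, u
6. □(¬r ∧ p), v
Accessibility: uRv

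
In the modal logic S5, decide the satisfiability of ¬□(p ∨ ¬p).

Unsatisfiable

1. ¬□(p ∨ ¬p), w0
2. ¬(p ∨ ¬p), w1
3. ¬p, w1
4. p, w1
Accessibility: w0Rw0, w0Rw1, w1Rw0, w1Rw1
Branch closes: p and ¬p both at w1.
(One branch shown.) All branches close.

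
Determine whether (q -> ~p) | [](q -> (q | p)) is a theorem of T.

Valid

Tableau for the negation ~((q -> ~p) | [](q -> (q | p))):
1. ~((q -> ~p) | [](q -> (q | p))), u
2. ~(q -> ~p), u
3. ~[](q -> (q | p)), u
4. q, u
5. p, u
6. ~(q -> (q | p)), v
7. q, v
8. ~(q | p), v
9. ~q, v
10. ~p, v
Accessibility: uRu, uRv, vRv
Branch closes: q and ~q both at v.
Every branch of the negation's tableau closes; the branch above is one of them.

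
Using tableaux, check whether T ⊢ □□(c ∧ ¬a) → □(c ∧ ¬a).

Yes, valid

Tableau for the negation ¬(□□(c ∧ ¬a) → □(c ∧ ¬a)):
1. ¬(□□(c ∧ ¬a) → □(c ∧ ¬a)), 0
2. □□(c ∧ ¬a), 0   [¬→-rule on 1]
3. ¬□(c ∧ ¬a), 0   [¬→-rule on 1]
4. □(c ∧ ¬a), 0   [□-rule on 2 via 0R0]
5. c ∧ ¬a, 0   [□-rule on 4 via 0R0]
6. c, 0   [∧-rule on 5]
7. ¬a, 0   [∧-rule on 5]
8. ¬(c ∧ ¬a), 1   [¬□-rule on 3: fresh world 1, 0R1]
9. □(c ∧ ¬a), 1   [□-rule on 2 via 0R1]
10. c ∧ ¬a, 1   [□-rule on 4 via 0R1]
11. c, 1   [∧-rule on 10]
12. ¬a, 1   [∧-rule on 10]
13. a, 1   [¬∧-rule on 8 (branches; this branch)]
Accessibility: 0R0, 0R1, 1R1
Branch closes: a and ¬a both at 1.
All branches of the negation close; one closing branch shown above.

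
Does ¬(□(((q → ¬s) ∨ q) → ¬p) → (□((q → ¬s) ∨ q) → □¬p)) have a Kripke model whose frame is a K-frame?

1. ¬(□(((q → ¬s) ∨ q) → ¬p) → (□((q → ¬s) ∨ q) → □¬p)), w0
2. □(((q → ¬s) ∨ q) → ¬p), w0
3. ¬(□((q → ¬s) ∨ q) → □¬p), w0
4. □((q → ¬s) ∨ q), w0
5. ¬□¬p, w0
6. p, w1
7. ((q → ¬s) ∨ q) → ¬p, w1
8. (q → ¬s) ∨ q, w1
9. ¬((q → ¬s) ∨ q), w1
10. ¬(q → ¬s), w1
11. ¬q, w1
12. q, w1
13. s, w1
Accessibility: w0Rw1
Branch closes: q and ¬q both at w1.
(One branch shown.) All branches close.

Unsatisfiable (every branch closes)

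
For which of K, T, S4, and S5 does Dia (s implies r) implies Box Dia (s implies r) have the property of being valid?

S4-tableau for the negation not (Dia (s implies r) implies Box Dia (s implies r)):
1. not (Dia (s implies r) implies Box Dia (s implies r)), w0
2. Dia (s implies r), w0
3. not Box Dia (s implies r), w0
4. s implies r, w1
5. r, w1
6. not Dia (s implies r), w2
7. not (s implies r), w2
8. s, w2
9. not r, w2
Accessibility: w0Rw0, w0Rw1, w0Rw2, w1Rw1, w2Rw2
Complete open branch: countermodel on an S4-frame, so not valid in S4, nor in K, T (the same frame is also a K-frame and a T-frame).
S5-tableau for the negation not (Dia (s implies r) implies Box Dia (s implies r)):
1. not (Dia (s implies r) implies Box Dia (s implies r)), w0
2. Dia (s implies r), w0
3. not Box Dia (s implies r), w0
4. s implies r, w1
5. r, w1
6. not Dia (s implies r), w2
7. not (s implies r), w0
8. s, w0
9. not r, w0
10. not (s implies r), w1
11. s, w1
12. not r, w1
Accessibility: w0Rw0, w0Rw1, w0Rw2, w1Rw0, w1Rw1, w1Rw2, w2Rw0, w2Rw1, w2Rw2
Branch closes: r and not r both at w1.
Every branch closes (one shown): valid in S5.

S5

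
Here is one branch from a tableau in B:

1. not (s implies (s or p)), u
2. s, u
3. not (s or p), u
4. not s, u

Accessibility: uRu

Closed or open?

Both s and not s appear at u.

Closed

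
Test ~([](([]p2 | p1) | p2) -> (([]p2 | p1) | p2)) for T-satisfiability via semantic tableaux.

No, unsatisfiable

1. ~([](([]p2 | p1) | p2) -> (([]p2 | p1) | p2)), 0
2. [](([]p2 | p1) | p2), 0   [~->-rule on 1]
3. ~(([]p2 | p1) | p2), 0   [~->-rule on 1]
4. ~([]p2 | p1), 0   [~|-rule on 3]
5. ~p2, 0   [~|-rule on 3]
6. ~[]p2, 0   [~|-rule on 4]
7. ~p1, 0   [~|-rule on 4]
8. ([]p2 | p1) | p2, 0   [[]-rule on 2 via 0R0]
9. []p2 | p1, 0   [|-rule on 8 (branches; this branch)]
10. []p2, 0   [|-rule on 9 (branches; this branch)]
11. p2, 0   [[]-rule on 10 via 0R0]
Accessibility: 0R0
Branch closes: p2 and ~p2 both at 0.
(One branch shown.) All branches close.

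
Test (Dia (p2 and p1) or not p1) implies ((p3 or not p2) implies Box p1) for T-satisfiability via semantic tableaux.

1. (Dia (p2 and p1) or not p1) implies ((p3 or not p2) implies Box p1), 0
2. (p3 or not p2) implies Box p1, 0   [implies-rule on 1 (branches; this branch)]
3. Box p1, 0   [implies-rule on 2 (branches; this branch)]
4. p1, 0   [Box-rule on 3 via 0R0]
Accessibility: 0R0

Satisfiable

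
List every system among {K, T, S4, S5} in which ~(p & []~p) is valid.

T-tableau for the negation p & []~p:
1. p & []~p, 0
2. p, 0
3. []~p, 0
4. ~p, 0
Accessibility: 0R0
Branch closes: p and ~p both at 0.
Every branch closes (one shown): valid in T, hence also in S4, S5 (every theorem of T is a theorem of S4 and S5).
K-tableau for the negation p & []~p:
1. p & []~p, 0
2. p, 0
3. []~p, 0
Complete open branch: countermodel on a K-frame, so not valid in K.

T, S4, S5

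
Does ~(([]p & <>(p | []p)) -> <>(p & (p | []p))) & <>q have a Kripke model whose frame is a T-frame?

1. ~(([]p & <>(p | []p)) -> <>(p & (p | []p))) & <>q, 0
2. ~(([]p & <>(p | []p)) -> <>(p & (p | []p))), 0
3. <>q, 0
4. []p & <>(p | []p), 0
5. ~<>(p & (p | []p)), 0
6. []p, 0
7. <>(p | []p), 0
8. ~(p & (p | []p)), 0
9. p, 0
10. ~(p | []p), 0
11. ~p, 0
12. ~[]p, 0
Accessibility: 0R0
Branch closes: p and ~p both at 0.
(One branch shown.) All branches close.

Unsatisfiable (every branch closes)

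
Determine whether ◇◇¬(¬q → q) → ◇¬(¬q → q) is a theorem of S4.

Yes, valid

Tableau for the negation ¬(◇◇¬(¬q → q) → ◇¬(¬q → q)):
1. ¬(◇◇¬(¬q → q) → ◇¬(¬q → q)), 0
2. ◇◇¬(¬q → q), 0
3. ¬◇¬(¬q → q), 0
4. ¬q → q, 0
5. q, 0
6. ◇¬(¬q → q), 1
7. ¬q → q, 1
8. q, 1
9. ¬(¬q → q), 2
10. ¬q, 2
11. ¬q → q, 2
12. q, 2
Accessibility: 0R0, 0R1, 0R2, 1R1, 1R2, 2R2
Branch closes: q and ¬q both at 2.
Every branch of the negation's tableau closes; the branch above is one of them.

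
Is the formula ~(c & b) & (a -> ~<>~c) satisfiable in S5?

1. ~(c & b) & (a -> ~<>~c), u
2. ~(c & b), u   [&-rule on 1]
3. a -> ~<>~c, u   [&-rule on 1]
4. ~b, u   [~&-rule on 2 (branches; this branch)]
5. ~<>~c, u   [->-rule on 3 (branches; this branch)]
6. c, u   [~<>-rule on 5 via uRu]
Accessibility: uRu

Satisfiable (open branch found)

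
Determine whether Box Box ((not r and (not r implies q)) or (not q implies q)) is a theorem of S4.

Tableau for the negation not Box Box ((not r and (not r implies q)) or (not q implies q)):
1. not Box Box ((not r and (not r implies q)) or (not q implies q)), 0
2. not Box ((not r and (not r implies q)) or (not q implies q)), 1
3. not ((not r and (not r implies q)) or (not q implies q)), 2
4. not (not r and (not r implies q)), 2
5. not (not q implies q), 2
6. not q, 2
7. not (not r implies q), 2
8. not r, 2
Accessibility: 0R0, 0R1, 0R2, 1R1, 1R2, 2R2
The negation has an open branch (countermodel exists).

Invalid (countermodel exists)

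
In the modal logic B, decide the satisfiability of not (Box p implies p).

1. not (Box p implies p), w0
2. Box p, w0
3. not p, w0
4. p, w0
Accessibility: w0Rw0
Branch closes: p and not p both at w0.
(One branch shown.) All branches close.

Unsatisfiable (every branch closes)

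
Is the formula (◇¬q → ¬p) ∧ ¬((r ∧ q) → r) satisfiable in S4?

1. (◇¬q → ¬p) ∧ ¬((r ∧ q) → r), w0
2. ◇¬q → ¬p, w0   [∧-rule on 1]
3. ¬((r ∧ q) → r), w0   [∧-rule on 1]
4. r ∧ q, w0   [¬→-rule on 3]
5. ¬r, w0   [¬→-rule on 3]
6. r, w0   [∧-rule on 4]
7. q, w0   [∧-rule on 4]
Accessibility: w0Rw0
Branch closes: r and ¬r both at w0.
(One branch shown.) All branches close.

No, unsatisfiable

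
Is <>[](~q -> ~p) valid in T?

Invalid (countermodel exists)

Tableau for the negation ~<>[](~q -> ~p):
1. ~<>[](~q -> ~p), u
2. ~[](~q -> ~p), u
3. ~(~q -> ~p), v
4. ~q, v
5. p, v
6. ~[](~q -> ~p), v
7. ~(~q -> ~p), w
8. ~q, w
9. p, w
Accessibility: uRu, uRv, vRv, vRw, wRw
The negation has an open branch (countermodel exists).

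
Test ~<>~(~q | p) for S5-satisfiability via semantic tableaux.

1. ~<>~(~q | p), u
2. ~q | p, u
3. p, u
Accessibility: uRu

Satisfiable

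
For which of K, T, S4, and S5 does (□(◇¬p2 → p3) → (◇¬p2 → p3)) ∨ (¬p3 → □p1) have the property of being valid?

T-tableau for the negation ¬((□(◇¬p2 → p3) → (◇¬p2 → p3)) ∨ (¬p3 → □p1)):
1. ¬((□(◇¬p2 → p3) → (◇¬p2 → p3)) ∨ (¬p3 → □p1)), 0
2. ¬(□(◇¬p2 → p3) → (◇¬p2 → p3)), 0
3. ¬(¬p3 → □p1), 0
4. □(◇¬p2 → p3), 0
5. ¬(◇¬p2 → p3), 0
6. ¬p3, 0
7. ¬□p1, 0
8. ◇¬p2, 0
9. ◇¬p2 → p3, 0
10. ¬◇¬p2, 0
11. p2, 0
12. ¬p1, 1
13. ◇¬p2 → p3, 1
14. p2, 1
15. p3, 1
16. ¬p2, 2
17. ◇¬p2 → p3, 2
18. p2, 2
Accessibility: 0R0, 0R1, 0R2, 1R1, 2R2
Branch closes: p2 and ¬p2 both at 2.
Every branch closes (one shown): valid in T, hence also in S4, S5 (every theorem of T is a theorem of S4 and S5).
K-tableau for the negation ¬((□(◇¬p2 → p3) → (◇¬p2 → p3)) ∨ (¬p3 → □p1)):
1. ¬((□(◇¬p2 → p3) → (◇¬p2 → p3)) ∨ (¬p3 → □p1)), 0
2. ¬(□(◇¬p2 → p3) → (◇¬p2 → p3)), 0
3. ¬(¬p3 → □p1), 0
4. □(◇¬p2 → p3), 0
5. ¬(◇¬p2 → p3), 0
6. ¬p3, 0
7. ¬□p1, 0
8. ◇¬p2, 0
9. ¬p1, 1
10. ◇¬p2 → p3, 1
11. p3, 1
12. ¬p2, 2
13. ◇¬p2 → p3, 2
14. p3, 2
Accessibility: 0R1, 0R2
Complete open branch: countermodel on a K-frame, so not valid in K.

T, S4, S5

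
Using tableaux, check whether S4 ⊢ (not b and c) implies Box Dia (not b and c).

Invalid (countermodel exists)

Tableau for the negation not ((not b and c) implies Box Dia (not b and c)):
1. not ((not b and c) implies Box Dia (not b and c)), 0
2. not b and c, 0   [neg-implies-rule on 1]
3. not Box Dia (not b and c), 0   [neg-implies-rule on 1]
4. not b, 0   [and-rule on 2]
5. c, 0   [and-rule on 2]
6. not Dia (not b and c), 1   [neg-Box-rule on 3: fresh world 1, 0R1]
7. not (not b and c), 1   [neg-Dia-rule on 6 via 1R1]
8. not c, 1   [neg-and-rule on 7 (branches; this branch)]
Accessibility: 0R0, 0R1, 1R1
The negation has an open branch (countermodel exists).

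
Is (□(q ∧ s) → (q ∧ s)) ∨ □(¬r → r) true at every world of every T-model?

Tableau for the negation ¬((□(q ∧ s) → (q ∧ s)) ∨ □(¬r → r)):
1. ¬((□(q ∧ s) → (q ∧ s)) ∨ □(¬r → r)), 0
2. ¬(□(q ∧ s) → (q ∧ s)), 0
3. ¬□(¬r → r), 0
4. □(q ∧ s), 0
5. ¬(q ∧ s), 0
6. q ∧ s, 0
7. q, 0
8. s, 0
9. ¬s, 0
Accessibility: 0R0
Branch closes: s and ¬s both at 0.
Every branch of the negation's tableau closes; the branch above is one of them.

Yes, valid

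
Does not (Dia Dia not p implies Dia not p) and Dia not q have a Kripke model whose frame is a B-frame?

1. not (Dia Dia not p implies Dia not p) and Dia not q, u
2. not (Dia Dia not p implies Dia not p), u
3. Dia not q, u
4. Dia Dia not p, u
5. not Dia not p, u
6. p, u
7. not q, v
8. p, v
9. Dia not p, w
10. p, w
11. not p, x
Accessibility: uRu, uRv, uRw, vRu, vRv, wRu, wRw, wRx, xRw, xRx

Satisfiable (open branch found)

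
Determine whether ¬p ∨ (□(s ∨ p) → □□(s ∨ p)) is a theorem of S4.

Yes, valid

Tableau for the negation ¬(¬p ∨ (□(s ∨ p) → □□(s ∨ p))):
1. ¬(¬p ∨ (□(s ∨ p) → □□(s ∨ p))), w0
2. p, w0
3. ¬(□(s ∨ p) → □□(s ∨ p)), w0
4. □(s ∨ p), w0
5. ¬□□(s ∨ p), w0
6. s ∨ p, w0
7. ¬□(s ∨ p), w1
8. s ∨ p, w1
9. p, w1
10. ¬(s ∨ p), w2
11. ¬s, w2
12. ¬p, w2
13. s ∨ p, w2
14. p, w2
Accessibility: w0Rw0, w0Rw1, w0Rw2, w1Rw1, w1Rw2, w2Rw2
Branch closes: p and ¬p both at w2.
All branches of the negation close; one closing branch shown above.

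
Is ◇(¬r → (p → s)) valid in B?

Not valid

Tableau for the negation ¬◇(¬r → (p → s)):
1. ¬◇(¬r → (p → s)), u
2. ¬(¬r → (p → s)), u   [¬◇-rule on 1 via uRu]
3. ¬r, u   [¬→-rule on 2]
4. ¬(p → s), u   [¬→-rule on 2]
5. p, u   [¬→-rule on 4]
6. ¬s, u   [¬→-rule on 4]
Accessibility: uRu
The negation has an open branch (countermodel exists).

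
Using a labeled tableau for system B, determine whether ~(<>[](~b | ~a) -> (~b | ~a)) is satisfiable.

1. ~(<>[](~b | ~a) -> (~b | ~a)), u
2. <>[](~b | ~a), u   [~->-rule on 1]
3. ~(~b | ~a), u   [~->-rule on 1]
4. b, u   [~|-rule on 3]
5. a, u   [~|-rule on 3]
6. [](~b | ~a), v   [<>-rule on 2: fresh world v, uRv]
7. ~b | ~a, u   [[]-rule on 6 via vRu]
8. ~b | ~a, v   [[]-rule on 6 via vRv]
9. ~a, u   [|-rule on 7 (branches; this branch)]
Accessibility: uRu, uRv, vRu, vRv
Branch closes: a and ~a both at u.
(One branch shown.) All branches close.

No, unsatisfiable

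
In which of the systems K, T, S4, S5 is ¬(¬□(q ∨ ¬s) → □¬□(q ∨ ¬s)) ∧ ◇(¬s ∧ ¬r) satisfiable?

S5-tableau for the formula:
1. ¬(¬□(q ∨ ¬s) → □¬□(q ∨ ¬s)) ∧ ◇(¬s ∧ ¬r), w0
2. ¬(¬□(q ∨ ¬s) → □¬□(q ∨ ¬s)), w0   [∧-rule on 1]
3. ◇(¬s ∧ ¬r), w0   [∧-rule on 1]
4. ¬□(q ∨ ¬s), w0   [¬→-rule on 2]
5. ¬□¬□(q ∨ ¬s), w0   [¬→-rule on 2]
6. ¬s ∧ ¬r, w1   [◇-rule on 3: fresh world w1, w0Rw1]
7. ¬s, w1   [∧-rule on 6]
8. ¬r, w1   [∧-rule on 6]
9. ¬(q ∨ ¬s), w2   [¬□-rule on 4: fresh world w2, w0Rw2]
10. ¬q, w2   [¬∨-rule on 9]
11. s, w2   [¬∨-rule on 9]
12. □(q ∨ ¬s), w3   [¬□-rule on 5: fresh world w3, w0Rw3]
13. q ∨ ¬s, w0   [□-rule on 12 via w3Rw0]
14. q ∨ ¬s, w1   [□-rule on 12 via w3Rw1]
15. q ∨ ¬s, w2   [□-rule on 12 via w3Rw2]
16. q ∨ ¬s, w3   [□-rule on 12 via w3Rw3]
17. ¬s, w0   [∨-rule on 13 (branches; this branch)]
18. ¬s, w2   [∨-rule on 15 (branches; this branch)]
Accessibility: w0Rw0, w0Rw1, w0Rw2, w0Rw3, w1Rw0, w1Rw1, w1Rw2, w1Rw3, w2Rw0, w2Rw1, w2Rw2, w2Rw3, w3Rw0, w3Rw1, w3Rw2, w3Rw3
Branch closes: s and ¬s both at w2.
Every branch closes (one shown): unsatisfiable in S5.
S4-tableau for the formula:
1. ¬(¬□(q ∨ ¬s) → □¬□(q ∨ ¬s)) ∧ ◇(¬s ∧ ¬r), w0
2. ¬(¬□(q ∨ ¬s) → □¬□(q ∨ ¬s)), w0   [∧-rule on 1]
3. ◇(¬s ∧ ¬r), w0   [∧-rule on 1]
4. ¬□(q ∨ ¬s), w0   [¬→-rule on 2]
5. ¬□¬□(q ∨ ¬s), w0   [¬→-rule on 2]
6. ¬s ∧ ¬r, w1   [◇-rule on 3: fresh world w1, w0Rw1]
7. ¬s, w1   [∧-rule on 6]
8. ¬r, w1   [∧-rule on 6]
9. ¬(q ∨ ¬s), w2   [¬□-rule on 4: fresh world w2, w0Rw2]
10. ¬q, w2   [¬∨-rule on 9]
11. s, w2   [¬∨-rule on 9]
12. □(q ∨ ¬s), w3   [¬□-rule on 5: fresh world w3, w0Rw3]
13. q ∨ ¬s, w3   [□-rule on 12 via w3Rw3]
14. ¬s, w3   [∨-rule on 13 (branches; this branch)]
Accessibility: w0Rw0, w0Rw1, w0Rw2, w0Rw3, w1Rw1, w2Rw2, w3Rw3
Complete open branch: satisfiable in S4, hence also in K, T (this S4-model is also a K-model and a T-model).

K, T, S4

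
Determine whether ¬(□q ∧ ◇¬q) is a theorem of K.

Tableau for the negation □q ∧ ◇¬q:
1. □q ∧ ◇¬q, 0
2. □q, 0   [∧-rule on 1]
3. ◇¬q, 0   [∧-rule on 1]
4. ¬q, 1   [◇-rule on 3: fresh world 1, 0R1]
5. q, 1   [□-rule on 2 via 0R1]
Accessibility: 0R1
Branch closes: q and ¬q both at 1.
Every branch of the negation's tableau closes; the branch above is one of them.

Valid in K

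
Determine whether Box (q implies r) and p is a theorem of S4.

No, not valid

Tableau for the negation not (Box (q implies r) and p):
1. not (Box (q implies r) and p), u
2. not p, u
Accessibility: uRu
The negation has an open branch (countermodel exists).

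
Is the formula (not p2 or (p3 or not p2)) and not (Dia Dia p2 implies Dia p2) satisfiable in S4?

Unsatisfiable (every branch closes)

1. (not p2 or (p3 or not p2)) and not (Dia Dia p2 implies Dia p2), u
2. not p2 or (p3 or not p2), u
3. not (Dia Dia p2 implies Dia p2), u
4. Dia Dia p2, u
5. not Dia p2, u
6. not p2, u
7. p3 or not p2, u
8. Dia p2, v
9. not p2, v
10. p2, w
11. not p2, w
Accessibility: uRu, uRv, uRw, vRv, vRw, wRw
Branch closes: p2 and not p2 both at w.
All branches of the tableau close; one closing branch shown above.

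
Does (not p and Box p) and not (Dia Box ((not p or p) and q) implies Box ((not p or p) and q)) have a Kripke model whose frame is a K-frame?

Satisfiable (open branch found)

1. (not p and Box p) and not (Dia Box ((not p or p) and q) implies Box ((not p or p) and q)), 0
2. not p and Box p, 0
3. not (Dia Box ((not p or p) and q) implies Box ((not p or p) and q)), 0
4. not p, 0
5. Box p, 0
6. Dia Box ((not p or p) and q), 0
7. not Box ((not p or p) and q), 0
8. Box ((not p or p) and q), 1
9. p, 1
10. not ((not p or p) and q), 2
11. p, 2
12. not q, 2
Accessibility: 0R1, 0R2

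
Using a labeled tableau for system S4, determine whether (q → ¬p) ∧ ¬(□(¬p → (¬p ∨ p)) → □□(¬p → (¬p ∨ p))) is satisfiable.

1. (q → ¬p) ∧ ¬(□(¬p → (¬p ∨ p)) → □□(¬p → (¬p ∨ p))), 0
2. q → ¬p, 0   [∧-rule on 1]
3. ¬(□(¬p → (¬p ∨ p)) → □□(¬p → (¬p ∨ p))), 0   [∧-rule on 1]
4. □(¬p → (¬p ∨ p)), 0   [¬→-rule on 3]
5. ¬□□(¬p → (¬p ∨ p)), 0   [¬→-rule on 3]
6. ¬p → (¬p ∨ p), 0   [□-rule on 4 via 0R0]
7. ¬p, 0   [→-rule on 2 (branches; this branch)]
8. ¬p ∨ p, 0   [→-rule on 6 (branches; this branch)]
9. ¬□(¬p → (¬p ∨ p)), 1   [¬□-rule on 5: fresh world 1, 0R1]
10. ¬p → (¬p ∨ p), 1   [□-rule on 4 via 0R1]
11. ¬p ∨ p, 1   [→-rule on 10 (branches; this branch)]
12. p, 1   [∨-rule on 11 (branches; this branch)]
13. ¬(¬p → (¬p ∨ p)), 2   [¬□-rule on 9: fresh world 2, 1R2]
14. ¬p, 2   [¬→-rule on 13]
15. ¬(¬p ∨ p), 2   [¬→-rule on 13]
16. p, 2   [¬∨-rule on 15]
Accessibility: 0R0, 0R1, 0R2, 1R1, 1R2, 2R2
Branch closes: p and ¬p both at 2.
All branches of the tableau close; one closing branch shown above.

Unsatisfiable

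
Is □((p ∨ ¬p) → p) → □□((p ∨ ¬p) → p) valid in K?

Tableau for the negation ¬(□((p ∨ ¬p) → p) → □□((p ∨ ¬p) → p)):
1. ¬(□((p ∨ ¬p) → p) → □□((p ∨ ¬p) → p)), w0
2. □((p ∨ ¬p) → p), w0
3. ¬□□((p ∨ ¬p) → p), w0
4. ¬□((p ∨ ¬p) → p), w1
5. (p ∨ ¬p) → p, w1
6. p, w1
7. ¬((p ∨ ¬p) → p), w2
8. p ∨ ¬p, w2
9. ¬p, w2
Accessibility: w0Rw1, w1Rw2
The negation has an open branch (countermodel exists).

No, not valid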